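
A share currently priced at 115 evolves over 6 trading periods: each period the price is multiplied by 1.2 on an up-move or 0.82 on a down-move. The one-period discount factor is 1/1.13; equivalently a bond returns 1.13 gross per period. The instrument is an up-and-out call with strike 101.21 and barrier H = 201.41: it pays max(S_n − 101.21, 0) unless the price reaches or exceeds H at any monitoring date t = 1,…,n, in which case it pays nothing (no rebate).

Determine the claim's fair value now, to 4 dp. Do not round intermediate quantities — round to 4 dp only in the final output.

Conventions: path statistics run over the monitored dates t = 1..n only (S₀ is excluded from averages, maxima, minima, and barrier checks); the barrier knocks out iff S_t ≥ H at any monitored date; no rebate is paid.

price = 6.2487

With p* = (R−d)/(u−d) = 0.8158, sum probability × payoff across the paths and divide by R^6.
Enumerate all 2^6 = 64 price paths (U = up ×1.2, D = down ×0.82); each path with k up-moves has probability p*^k·(1−p*)^(6−k).
DDDDDD: M=94.3000, payoff=0.0000, prob=0.000039
UDDDDD: M=138.0000, payoff=0.0000, prob=0.000173
DUDDDD: M=113.1600, payoff=0.0000, prob=0.000173
UUDDDD: M=165.6000, payoff=0.0000, prob=0.000766
DDUDDD: M=94.3000, payoff=0.0000, prob=0.000173
UDUDDD: M=138.0000, payoff=0.0000, prob=0.000766
DUUDDD: M=135.7920, payoff=0.0000, prob=0.000766
UUUDDD: M=198.7200, payoff=8.3578, prob=0.003394
DDDUDD: M=94.3000, payoff=0.0000, prob=0.000173
UDDUDD: M=138.0000, payoff=0.0000, prob=0.000766
DUDUDD: M=113.1600, payoff=0.0000, prob=0.000766
UUDUDD: M=165.6000, payoff=8.3578, prob=0.003394
DDUUDD: M=111.3494, payoff=0.0000, prob=0.000766
UDUUDD: M=162.9504, payoff=8.3578, prob=0.003394
DUUUDD: M=162.9504, payoff=8.3578, prob=0.003394
UUUUDD: M=238.4640, payoff=0.0000, prob=0.015029
DDDDUD: M=94.3000, payoff=0.0000, prob=0.000173
UDDDUD: M=138.0000, payoff=0.0000, prob=0.000766
DUDDUD: M=113.1600, payoff=0.0000, prob=0.000766
UUDDUD: M=165.6000, payoff=8.3578, prob=0.003394
DDUDUD: M=94.3000, payoff=0.0000, prob=0.000766
UDUDUD: M=138.0000, payoff=8.3578, prob=0.003394
DUUDUD: M=135.7920, payoff=8.3578, prob=0.003394
UUUDUD: M=198.7200, payoff=59.1332, prob=0.015029
DDDUUD: M=94.3000, payoff=0.0000, prob=0.000766
UDDUUD: M=138.0000, payoff=8.3578, prob=0.003394
DUDUUD: M=133.6193, payoff=8.3578, prob=0.003394
UUDUUD: M=195.5405, payoff=59.1332, prob=0.015029
DDUUUD: M=133.6193, payoff=8.3578, prob=0.003394
UDUUUD: M=195.5405, payoff=59.1332, prob=0.015029
DUUUUD: M=195.5405, payoff=59.1332, prob=0.015029
UUUUUD: M=286.1568, payoff=0.0000, prob=0.066559
DDDDDU: M=94.3000, payoff=0.0000, prob=0.000173
UDDDDU: M=138.0000, payoff=0.0000, prob=0.000766
DUDDDU: M=113.1600, payoff=0.0000, prob=0.000766
UUDDDU: M=165.6000, payoff=8.3578, prob=0.003394
DDUDDU: M=94.3000, payoff=0.0000, prob=0.000766
UDUDDU: M=138.0000, payoff=8.3578, prob=0.003394
DUUDDU: M=135.7920, payoff=8.3578, prob=0.003394
UUUDDU: M=198.7200, payoff=59.1332, prob=0.015029
DDDUDU: M=94.3000, payoff=0.0000, prob=0.000766
UDDUDU: M=138.0000, payoff=8.3578, prob=0.003394
DUDUDU: M=113.1600, payoff=8.3578, prob=0.003394
UUDUDU: M=165.6000, payoff=59.1332, prob=0.015029
DDUUDU: M=111.3494, payoff=8.3578, prob=0.003394
UDUUDU: M=162.9504, payoff=59.1332, prob=0.015029
DUUUDU: M=162.9504, payoff=59.1332, prob=0.015029
UUUUDU: M=238.4640, payoff=0.0000, prob=0.066559
DDDDUU: M=94.3000, payoff=0.0000, prob=0.000766
UDDDUU: M=138.0000, payoff=8.3578, prob=0.003394
DUDDUU: M=113.1600, payoff=8.3578, prob=0.003394
UUDDUU: M=165.6000, payoff=59.1332, prob=0.015029
DDUDUU: M=109.5678, payoff=8.3578, prob=0.003394
UDUDUU: M=160.3432, payoff=59.1332, prob=0.015029
DUUDUU: M=160.3432, payoff=59.1332, prob=0.015029
UUUDUU: M=234.6486, payoff=0.0000, prob=0.066559
DDDUUU: M=109.5678, payoff=8.3578, prob=0.003394
UDDUUU: M=160.3432, payoff=59.1332, prob=0.015029
DUDUUU: M=160.3432, payoff=59.1332, prob=0.015029
UUDUUU: M=234.6486, payoff=0.0000, prob=0.066559
DDUUUU: M=160.3432, payoff=59.1332, prob=0.015029
UDUUUU: M=234.6486, payoff=0.0000, prob=0.066559
DUUUUU: M=234.6486, payoff=0.0000, prob=0.066559
UUUUUU: M=343.3882, payoff=0.0000, prob=0.294760
Price = Σ prob·payoff / R^6 = 13.009585 / 2.081952 = 6.2487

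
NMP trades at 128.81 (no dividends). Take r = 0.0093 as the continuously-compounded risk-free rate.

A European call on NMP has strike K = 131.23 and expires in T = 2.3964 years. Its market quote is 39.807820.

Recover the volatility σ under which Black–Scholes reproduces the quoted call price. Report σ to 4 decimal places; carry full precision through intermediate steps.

At σ = 0.5114 the Black–Scholes value reproduces the quote:
σ√T = 0.5114·√2.3964 = 0.791663
d₁ = (ln(S/K) + (r+σ²/2)T) / (σ√T) = (ln(128.81/131.23) + (0.0093+0.5114²/2)·2.3964) / 0.791663 = (-0.018613 + 0.335652) / 0.791663 = 0.400472
d₂ = d₁ − σ√T = 0.400472 − 0.791663 = -0.391191
e^{−rT} = 0.977960
N(d₁) = 0.655595,  N(d₂) = 0.347828
V = S·N(d₁) − K·e^{−rT}·N(d₂) = 84.447249 − 44.639429 = 39.807820 (the observed quote) — the price is monotone increasing in volatility, hence this σ is the only solution

sigma = 0.5114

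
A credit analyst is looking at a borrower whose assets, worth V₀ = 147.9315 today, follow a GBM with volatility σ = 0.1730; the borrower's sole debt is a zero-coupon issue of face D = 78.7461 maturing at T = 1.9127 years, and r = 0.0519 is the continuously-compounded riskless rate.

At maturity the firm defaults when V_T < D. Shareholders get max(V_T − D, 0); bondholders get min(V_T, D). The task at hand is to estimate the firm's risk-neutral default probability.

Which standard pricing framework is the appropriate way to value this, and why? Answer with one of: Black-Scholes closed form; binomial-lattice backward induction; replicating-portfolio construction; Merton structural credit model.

framework: Merton structural credit model

Key observation: the data describe a firm's assets (V₀ = 147.9315, GBM) and a single zero-coupon debt of face 78.7461, so credit quantities follow from equity-as-call in the structural model.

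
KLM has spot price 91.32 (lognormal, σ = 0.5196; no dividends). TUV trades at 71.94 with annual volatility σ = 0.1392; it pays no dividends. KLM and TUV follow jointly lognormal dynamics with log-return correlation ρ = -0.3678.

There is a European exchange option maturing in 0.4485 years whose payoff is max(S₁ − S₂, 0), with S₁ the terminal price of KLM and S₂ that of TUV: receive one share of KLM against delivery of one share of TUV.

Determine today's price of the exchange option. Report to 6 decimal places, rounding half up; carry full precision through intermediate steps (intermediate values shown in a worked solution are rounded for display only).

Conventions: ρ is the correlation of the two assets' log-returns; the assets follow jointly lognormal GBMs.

exchange price = 24.610039

σ_eff = √(σ₁² + σ₂² − 2ρσ₁σ₂) = √(0.5196² + 0.1392² − 2·-0.3678·0.5196·0.1392) = 0.585291
d₁ = (ln(S₁/S₂) + (q₂ − q₁ + σ_eff²/2)T) / (σ_eff√T) = (ln(91.32/71.94) + (0.0 − 0.0 + 0.171283)·0.4485) / 0.391970 = 0.804545
d₂ = d₁ − σ_eff√T = 0.804545 − 0.391970 = 0.412575
N(d₁) = 0.789459,  N(d₂) = 0.660041
V = S₁·e^{−q₁T}·N(d₁) − S₂·e^{−q₂T}·N(d₂) = 72.093385 − 47.483346 = 24.610039
Key observation: pricing in TUV-units makes this a unit-strike call on the ratio S₁/S₂ — the risk-free rate cancels and cannot affect the value.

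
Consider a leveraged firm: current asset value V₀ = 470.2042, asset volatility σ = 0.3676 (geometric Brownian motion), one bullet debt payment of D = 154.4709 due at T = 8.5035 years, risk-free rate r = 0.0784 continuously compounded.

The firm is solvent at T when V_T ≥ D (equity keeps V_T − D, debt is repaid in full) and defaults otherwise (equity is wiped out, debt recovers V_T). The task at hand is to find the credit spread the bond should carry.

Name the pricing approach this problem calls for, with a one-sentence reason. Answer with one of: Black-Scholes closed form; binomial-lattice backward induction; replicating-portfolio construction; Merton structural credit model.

Key observation: the data describe a firm's assets (V₀ = 470.2042, GBM) and a single zero-coupon debt of face 154.4709, so credit quantities follow from equity-as-call in the structural model.

framework: Merton structural credit model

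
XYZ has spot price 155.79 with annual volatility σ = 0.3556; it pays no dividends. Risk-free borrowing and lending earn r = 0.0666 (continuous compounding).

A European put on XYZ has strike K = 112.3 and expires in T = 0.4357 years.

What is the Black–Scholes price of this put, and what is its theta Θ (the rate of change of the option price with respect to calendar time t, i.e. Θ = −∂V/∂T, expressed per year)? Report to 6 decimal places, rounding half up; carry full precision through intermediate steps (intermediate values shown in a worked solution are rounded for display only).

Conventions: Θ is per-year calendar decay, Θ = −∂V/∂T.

σ√T = 0.3556·√0.4357 = 0.234723
d₁ = (ln(S/K) + (r+σ²/2)T) / (σ√T) = (ln(155.79/112.3) + (0.0666+0.3556²/2)·0.4357) / 0.234723 = (0.327335 + 0.056565) / 0.234723 = 1.635546
d₂ = d₁ − σ√T = 1.635546 − 0.234723 = 1.400823
e^{−rT} = 0.971399
N(−d₁) = 0.050967,  N(−d₂) = 0.080634
Put price V = K·e^{−rT}·N(−d₂) − S·N(−d₁) = 8.796161 − 7.940201 = 0.855960
φ(d₁) = (1/√(2π))·e^{−d₁²/2} = 0.104722
Θ = −S·φ(d₁)·σ/(2√T) + r·K·e^{−rT}·N(−d₂) = −4.394571 + 0.585824 = -3.808747

price = 0.855960
Θ = -3.808747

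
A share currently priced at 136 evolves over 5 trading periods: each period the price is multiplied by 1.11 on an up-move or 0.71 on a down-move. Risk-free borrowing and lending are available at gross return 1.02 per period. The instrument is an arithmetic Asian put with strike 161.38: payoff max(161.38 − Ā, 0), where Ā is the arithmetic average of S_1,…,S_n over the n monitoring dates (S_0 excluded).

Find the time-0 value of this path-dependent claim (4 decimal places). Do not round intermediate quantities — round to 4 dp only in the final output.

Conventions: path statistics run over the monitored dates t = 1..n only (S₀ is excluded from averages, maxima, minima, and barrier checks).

Under the martingale measure an up-move has probability p* = 0.7750; value the claim as the probability-weighted average of per-path payoffs, discounted 5 periods at R = 1.02.
Enumerate all 2^5 = 32 price paths (U = up ×1.11, D = down ×0.71); each path with k up-moves has probability p*^k·(1−p*)^(5−k).
DDDDD: Ā=54.5782, payoff=106.8018, prob=0.000577
UDDDD: Ā=85.3265, payoff=76.0535, prob=0.001986
DUDDD: Ā=74.4465, payoff=86.9335, prob=0.001986
UUDDD: Ā=116.3881, payoff=44.9919, prob=0.006841
DDUDD: Ā=66.7217, payoff=94.6583, prob=0.001986
UDUDD: Ā=104.3113, payoff=57.0687, prob=0.006841
DUUDD: Ā=93.4313, payoff=67.9487, prob=0.006841
UUUDD: Ā=146.0687, payoff=15.3113, prob=0.023565
DDDUD: Ā=61.2370, payoff=100.1430, prob=0.001986
UDDUD: Ā=95.7368, payoff=65.6432, prob=0.006841
DUDUD: Ā=84.8568, payoff=76.5232, prob=0.006841
UUDUD: Ā=132.6634, payoff=28.7166, prob=0.023565
DDUUD: Ā=77.1320, payoff=84.2480, prob=0.006841
UDUUD: Ā=120.5866, payoff=40.7934, prob=0.023565
DUUUD: Ā=109.7066, payoff=51.6734, prob=0.023565
UUUUD: Ā=171.5132, payoff=0.0000, prob=0.081169
DDDDU: Ā=57.3430, payoff=104.0370, prob=0.001986
UDDDU: Ā=89.6489, payoff=71.7311, prob=0.006841
DUDDU: Ā=78.7689, payoff=82.6111, prob=0.006841
UUDDU: Ā=123.1457, payoff=38.2343, prob=0.023565
DDUDU: Ā=71.0441, payoff=90.3359, prob=0.006841
UDUDU: Ā=111.0689, payoff=50.3111, prob=0.023565
DUUDU: Ā=100.1889, payoff=61.1911, prob=0.023565
UUUDU: Ā=156.6333, payoff=4.7467, prob=0.081169
DDDUU: Ā=65.5595, payoff=95.8205, prob=0.006841
UDDUU: Ā=102.4944, payoff=58.8856, prob=0.023565
DUDUU: Ā=91.6144, payoff=69.7656, prob=0.023565
UUDUU: Ā=143.2281, payoff=18.1519, prob=0.081169
DDUUU: Ā=83.8896, payoff=77.4904, prob=0.023565
UDUUU: Ā=131.1513, payoff=30.2287, prob=0.081169
DUUUU: Ā=120.2713, payoff=41.1087, prob=0.081169
UUUUU: Ā=188.0298, payoff=0.0000, prob=0.279582
Price = Σ prob·payoff / R^5 = 25.272395 / 1.104081 = 22.8900

price = 22.8900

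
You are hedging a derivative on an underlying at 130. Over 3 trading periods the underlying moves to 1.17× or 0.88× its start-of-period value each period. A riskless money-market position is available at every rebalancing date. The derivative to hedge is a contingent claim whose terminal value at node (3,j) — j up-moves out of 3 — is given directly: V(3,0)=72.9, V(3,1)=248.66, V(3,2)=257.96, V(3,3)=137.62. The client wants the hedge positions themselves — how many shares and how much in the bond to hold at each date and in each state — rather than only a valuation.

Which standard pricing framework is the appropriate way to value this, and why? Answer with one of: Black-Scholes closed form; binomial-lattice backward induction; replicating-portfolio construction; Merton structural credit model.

Key observation: the deliverable is the dynamic trading strategy on the 3-step tree (spot 130, moves 1.17 and 0.88), so the valuation must go through the node-by-node replicating-portfolio solve.

framework: replicating-portfolio construction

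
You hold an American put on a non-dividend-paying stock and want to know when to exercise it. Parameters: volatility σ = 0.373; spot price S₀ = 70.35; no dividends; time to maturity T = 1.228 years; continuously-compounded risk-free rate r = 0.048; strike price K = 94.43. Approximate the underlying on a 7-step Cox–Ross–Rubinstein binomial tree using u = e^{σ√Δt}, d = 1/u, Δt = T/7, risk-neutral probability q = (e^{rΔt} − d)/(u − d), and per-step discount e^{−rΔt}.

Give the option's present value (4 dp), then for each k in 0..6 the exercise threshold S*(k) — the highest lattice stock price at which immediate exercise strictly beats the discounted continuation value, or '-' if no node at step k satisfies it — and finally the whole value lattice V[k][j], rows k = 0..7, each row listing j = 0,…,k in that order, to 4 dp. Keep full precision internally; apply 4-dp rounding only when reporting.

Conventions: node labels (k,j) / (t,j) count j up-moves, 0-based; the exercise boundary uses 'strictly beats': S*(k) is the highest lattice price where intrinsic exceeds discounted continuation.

Δt=0.17543  u=1.16909  d=0.85536  q=0.48798  discount=0.99161
step 7 (expiry): payoffs max(K−S,0) = 70.8621 62.2179 50.4032 34.2551 12.1843 0.0000 0.0000 0.0000
step 6: (k=6,j=0): S=27.5531, K−S=66.8769, hold=66.0851 ⇒ V=66.8769 exercise | (k=6,j=1): S=37.6589, K−S=56.7711, hold=55.9792 ⇒ V=56.7711 exercise | (k=6,j=2): S=51.4714, K−S=42.9586, hold=42.1668 ⇒ V=42.9586 exercise | (k=6,j=3): S=70.3500, K−S=24.0800, hold=23.2882 ⇒ V=24.0800 exercise | (k=6,j=4): S=96.1528, K−S=0.0000, hold=6.1864 ⇒ V=6.1864 continue | (k=6,j=5): S=131.4196, K−S=0.0000, hold=0.0000 ⇒ V=0.0000 continue | (k=6,j=6): S=179.6214, K−S=0.0000, hold=0.0000 ⇒ V=0.0000 continue  boundary S*=70.3500
step 5: (k=5,j=0): S=32.2121, K−S=62.2179, hold=61.4261 ⇒ V=62.2179 exercise | (k=5,j=1): S=44.0268, K−S=50.4032, hold=49.6114 ⇒ V=50.4032 exercise | (k=5,j=2): S=60.1749, K−S=34.2551, hold=33.4633 ⇒ V=34.2551 exercise | (k=5,j=3): S=82.2457, K−S=12.1843, hold=15.2196 ⇒ V=15.2196 continue | (k=5,j=4): S=112.4116, K−S=0.0000, hold=3.1410 ⇒ V=3.1410 continue | (k=5,j=5): S=153.6417, K−S=0.0000, hold=0.0000 ⇒ V=0.0000 continue  boundary S*=60.1749
step 4: (k=4,j=0): S=37.6589, K−S=56.7711, hold=55.9792 ⇒ V=56.7711 exercise | (k=4,j=1): S=51.4714, K−S=42.9586, hold=42.1668 ⇒ V=42.9586 exercise | (k=4,j=2): S=70.3500, K−S=24.0800, hold=24.7569 ⇒ V=24.7569 continue | (k=4,j=3): S=96.1528, K−S=0.0000, hold=9.2474 ⇒ V=9.2474 continue | (k=4,j=4): S=131.4196, K−S=0.0000, hold=1.5948 ⇒ V=1.5948 continue  boundary S*=51.4714
step 3: (k=3,j=0): S=44.0268, K−S=50.4032, hold=49.6114 ⇒ V=50.4032 exercise | (k=3,j=1): S=60.1749, K−S=34.2551, hold=33.7909 ⇒ V=34.2551 exercise | (k=3,j=2): S=82.2457, K−S=12.1843, hold=17.0445 ⇒ V=17.0445 continue | (k=3,j=3): S=112.4116, K−S=0.0000, hold=5.4669 ⇒ V=5.4669 continue  boundary S*=60.1749
step 2: (k=2,j=0): S=51.4714, K−S=42.9586, hold=42.1668 ⇒ V=42.9586 exercise | (k=2,j=1): S=70.3500, K−S=24.0800, hold=25.6399 ⇒ V=25.6399 continue | (k=2,j=2): S=96.1528, K−S=0.0000, hold=11.2993 ⇒ V=11.2993 continue  boundary S*=51.4714
step 1: (k=1,j=0): S=60.1749, K−S=34.2551, hold=34.2182 ⇒ V=34.2551 exercise | (k=1,j=1): S=82.2457, K−S=12.1843, hold=18.4858 ⇒ V=18.4858 continue  boundary S*=60.1749
step 0: (k=0,j=0): S=70.3500, K−S=24.0800, hold=26.3373 ⇒ V=26.3373 continue  boundary S*=-

price = 26.3373
boundary = - 60.1749 51.4714 60.1749 51.4714 60.1749 70.3500
tree:
26.3373
34.2551 18.4858
42.9586 25.6399 11.2993
50.4032 34.2551 17.0445 5.4669
56.7711 42.9586 24.7569 9.2474 1.5948
62.2179 50.4032 34.2551 15.2196 3.1410 0.0000
66.8769 56.7711 42.9586 24.0800 6.1864 0.0000 0.0000
70.8621 62.2179 50.4032 34.2551 12.1843 0.0000 0.0000 0.0000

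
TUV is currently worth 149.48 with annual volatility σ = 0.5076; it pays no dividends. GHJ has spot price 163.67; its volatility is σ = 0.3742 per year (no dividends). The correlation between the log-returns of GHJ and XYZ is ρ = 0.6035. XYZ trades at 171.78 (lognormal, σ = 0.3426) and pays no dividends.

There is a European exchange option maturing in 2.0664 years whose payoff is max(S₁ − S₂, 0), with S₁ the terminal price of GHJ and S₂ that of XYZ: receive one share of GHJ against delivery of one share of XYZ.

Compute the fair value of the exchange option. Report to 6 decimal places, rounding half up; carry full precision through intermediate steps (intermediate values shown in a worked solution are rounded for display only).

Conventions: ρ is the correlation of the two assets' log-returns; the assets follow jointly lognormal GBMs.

σ_eff = √(σ₁² + σ₂² − 2ρσ₁σ₂) = √(0.3742² + 0.3426² − 2·0.6035·0.3742·0.3426) = 0.320409
d₁ = (ln(S₁/S₂) + (q₂ − q₁ + σ_eff²/2)T) / (σ_eff√T) = (ln(163.67/171.78) + (0.0 − 0.0 + 0.051331)·2.0664) / 0.460587 = 0.125292
d₂ = d₁ − σ_eff√T = 0.125292 − 0.460587 = -0.335295
N(d₁) = 0.549854,  N(d₂) = 0.368701
V = S₁·e^{−q₁T}·N(d₁) − S₂·e^{−q₂T}·N(d₂) = 89.994572 − 63.335496 = 26.659076
Key observation: no risk-free rate is needed — with the second asset as numeraire the exchange option is a call on the ratio S₁/S₂, and r cancels out of the value.

exchange price = 26.659076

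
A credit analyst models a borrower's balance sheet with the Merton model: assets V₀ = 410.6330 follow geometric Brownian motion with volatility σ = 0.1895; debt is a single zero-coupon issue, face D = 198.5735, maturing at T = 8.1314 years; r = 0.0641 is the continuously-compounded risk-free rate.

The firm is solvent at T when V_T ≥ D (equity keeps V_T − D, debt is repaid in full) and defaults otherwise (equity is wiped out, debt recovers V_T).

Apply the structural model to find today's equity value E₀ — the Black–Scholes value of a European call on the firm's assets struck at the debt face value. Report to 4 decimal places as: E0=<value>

Apply the equity-as-call identities (strike 198.5735, horizon 8.1314 years):
d₁ = [ln(V₀/D) + (r + σ²/2)T] / (σ√T)
   = [ln(410.6330/198.5735) + (0.0641 + 0.5·0.1895²)·8.1314] / (0.1895·√8.1314)
   = [0.726541 + 0.667223] / 0.540371 = 2.579273
d₂ = d₁ − σ√T = 2.579273 − 0.540371 = 2.038902
N(d₁) = 0.995050,  N(d₂) = 0.979270,  e^(−rT) = 0.593794
E₀ = V₀·N(d₁) − D·e^(−rT)·N(d₂)
   = 410.6330·0.995050 − 198.5735·0.593794·0.979270 = 293.132728

E0=293.1327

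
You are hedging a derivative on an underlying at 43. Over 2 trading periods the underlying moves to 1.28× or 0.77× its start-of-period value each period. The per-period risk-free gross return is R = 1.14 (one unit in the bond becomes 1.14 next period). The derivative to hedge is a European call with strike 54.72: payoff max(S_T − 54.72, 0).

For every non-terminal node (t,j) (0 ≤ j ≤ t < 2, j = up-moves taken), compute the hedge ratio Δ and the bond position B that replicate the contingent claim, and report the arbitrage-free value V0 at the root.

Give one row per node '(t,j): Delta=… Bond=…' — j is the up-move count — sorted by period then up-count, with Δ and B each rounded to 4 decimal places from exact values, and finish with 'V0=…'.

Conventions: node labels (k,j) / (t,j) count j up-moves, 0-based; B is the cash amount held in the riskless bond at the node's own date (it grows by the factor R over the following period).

(0,0): Delta=0.4565 Bond=-13.2588
(1,0): Delta=0.0000 Bond=0.0000
(1,1): Delta=0.5604 Bond=-20.8342
V0=6.3711

The replicating-portfolio and risk-neutral prices coincide; use p* = (1.14−0.77)/(1.28−0.77) = 0.7255 for the latter.
Payoffs at expiry: V(2,0)=0.0000, V(2,1)=0.0000, V(2,2)=15.7312
(1,0): S=33.1100. Δ = (V_up−V_dn)/(S_up−S_dn) = (0.0000−0.0000)/(42.3808−25.4947) = 0.0000. V = [p*·0.0000 + (1−p*)·0.0000]/1.14 = 0.0000. B = V − Δ·S = 0.0000.
(1,1): S=55.0400. Δ = (V_up−V_dn)/(S_up−S_dn) = (15.7312−0.0000)/(70.4512−42.3808) = 0.5604. V = [p*·15.7312 + (1−p*)·0.0000]/1.14 = 10.0113. B = V − Δ·S = -20.8342.
(0,0): S=43.0000. Δ = (V_up−V_dn)/(S_up−S_dn) = (10.0113−0.0000)/(55.0400−33.1100) = 0.4565. V = [p*·10.0113 + (1−p*)·0.0000]/1.14 = 6.3711. B = V − Δ·S = -13.2588.
As a check, the time-0 holding Δ(0,0)·S0 + B(0,0) comes to 6.3711 — exactly V0.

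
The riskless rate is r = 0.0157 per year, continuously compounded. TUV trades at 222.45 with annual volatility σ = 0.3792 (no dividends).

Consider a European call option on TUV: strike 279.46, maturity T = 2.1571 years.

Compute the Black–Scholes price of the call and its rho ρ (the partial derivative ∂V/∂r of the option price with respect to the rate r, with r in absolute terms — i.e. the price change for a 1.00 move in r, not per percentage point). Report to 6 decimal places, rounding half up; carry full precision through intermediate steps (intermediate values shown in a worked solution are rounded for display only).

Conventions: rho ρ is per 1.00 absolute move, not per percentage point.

price = 33.332174
ρ = 154.558812

σ√T = 0.3792·√2.1571 = 0.556934
d₁ = (ln(S/K) + (r+σ²/2)T) / (σ√T) = (ln(222.45/279.46) + (0.0157+0.3792²/2)·2.1571) / 0.556934 = (-0.228157 + 0.188954) / 0.556934 = -0.070390
d₂ = d₁ − σ√T = -0.070390 − 0.556934 = -0.627324
e^{−rT} = 0.966701
N(d₁) = 0.471941,  N(d₂) = 0.265223
Call price V = S·N(d₁) − K·e^{−rT}·N(d₂) = 104.983378 − 71.651204 = 33.332174
ρ = K·T·e^{−rT}·N(d₂) = 154.558812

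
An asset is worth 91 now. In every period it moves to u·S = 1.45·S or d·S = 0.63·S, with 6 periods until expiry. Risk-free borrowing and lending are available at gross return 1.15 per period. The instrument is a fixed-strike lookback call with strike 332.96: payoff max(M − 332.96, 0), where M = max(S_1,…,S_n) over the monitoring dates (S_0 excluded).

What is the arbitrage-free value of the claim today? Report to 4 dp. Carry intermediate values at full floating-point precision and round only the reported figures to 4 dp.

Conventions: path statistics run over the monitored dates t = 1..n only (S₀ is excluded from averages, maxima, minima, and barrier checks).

Under the martingale measure an up-move has probability p* = 0.6341; value the claim as the probability-weighted average of per-path payoffs, discounted 6 periods at R = 1.15.
Enumerate all 2^6 = 64 price paths (U = up ×1.45, D = down ×0.63); each path with k up-moves has probability p*^k·(1−p*)^(6−k).
DDDDDD: M=57.3300, payoff=0.0000, prob=0.002398
UDDDDD: M=131.9500, payoff=0.0000, prob=0.004156
DUDDDD: M=83.1285, payoff=0.0000, prob=0.004156
UUDDDD: M=191.3275, payoff=0.0000, prob=0.007205
DDUDDD: M=57.3300, payoff=0.0000, prob=0.004156
UDUDDD: M=131.9500, payoff=0.0000, prob=0.007205
DUUDDD: M=120.5363, payoff=0.0000, prob=0.007205
UUUDDD: M=277.4249, payoff=0.0000, prob=0.012488
DDDUDD: M=57.3300, payoff=0.0000, prob=0.004156
UDDUDD: M=131.9500, payoff=0.0000, prob=0.007205
DUDUDD: M=83.1285, payoff=0.0000, prob=0.007205
UUDUDD: M=191.3275, payoff=0.0000, prob=0.012488
DDUUDD: M=75.9379, payoff=0.0000, prob=0.007205
UDUUDD: M=174.7777, payoff=0.0000, prob=0.012488
DUUUDD: M=174.7777, payoff=0.0000, prob=0.012488
UUUUDD: M=402.2661, payoff=69.3061, prob=0.021646
DDDDUD: M=57.3300, payoff=0.0000, prob=0.004156
UDDDUD: M=131.9500, payoff=0.0000, prob=0.007205
DUDDUD: M=83.1285, payoff=0.0000, prob=0.007205
UUDDUD: M=191.3275, payoff=0.0000, prob=0.012488
DDUDUD: M=57.3300, payoff=0.0000, prob=0.007205
UDUDUD: M=131.9500, payoff=0.0000, prob=0.012488
DUUDUD: M=120.5363, payoff=0.0000, prob=0.012488
UUUDUD: M=277.4249, payoff=0.0000, prob=0.021646
DDDUUD: M=57.3300, payoff=0.0000, prob=0.007205
UDDUUD: M=131.9500, payoff=0.0000, prob=0.012488
DUDUUD: M=110.1099, payoff=0.0000, prob=0.012488
UUDUUD: M=253.4276, payoff=0.0000, prob=0.021646
DDUUUD: M=110.1099, payoff=0.0000, prob=0.012488
UDUUUD: M=253.4276, payoff=0.0000, prob=0.021646
DUUUUD: M=253.4276, payoff=0.0000, prob=0.021646
UUUUUD: M=583.2858, payoff=250.3258, prob=0.037519
DDDDDU: M=57.3300, payoff=0.0000, prob=0.004156
UDDDDU: M=131.9500, payoff=0.0000, prob=0.007205
DUDDDU: M=83.1285, payoff=0.0000, prob=0.007205
UUDDDU: M=191.3275, payoff=0.0000, prob=0.012488
DDUDDU: M=57.3300, payoff=0.0000, prob=0.007205
UDUDDU: M=131.9500, payoff=0.0000, prob=0.012488
DUUDDU: M=120.5363, payoff=0.0000, prob=0.012488
UUUDDU: M=277.4249, payoff=0.0000, prob=0.021646
DDDUDU: M=57.3300, payoff=0.0000, prob=0.007205
UDDUDU: M=131.9500, payoff=0.0000, prob=0.012488
DUDUDU: M=83.1285, payoff=0.0000, prob=0.012488
UUDUDU: M=191.3275, payoff=0.0000, prob=0.021646
DDUUDU: M=75.9379, payoff=0.0000, prob=0.012488
UDUUDU: M=174.7777, payoff=0.0000, prob=0.021646
DUUUDU: M=174.7777, payoff=0.0000, prob=0.021646
UUUUDU: M=402.2661, payoff=69.3061, prob=0.037519
DDDDUU: M=57.3300, payoff=0.0000, prob=0.007205
UDDDUU: M=131.9500, payoff=0.0000, prob=0.012488
DUDDUU: M=83.1285, payoff=0.0000, prob=0.012488
UUDDUU: M=191.3275, payoff=0.0000, prob=0.021646
DDUDUU: M=69.3693, payoff=0.0000, prob=0.012488
UDUDUU: M=159.6594, payoff=0.0000, prob=0.021646
DUUDUU: M=159.6594, payoff=0.0000, prob=0.021646
UUUDUU: M=367.4701, payoff=34.5101, prob=0.037519
DDDUUU: M=69.3693, payoff=0.0000, prob=0.012488
UDDUUU: M=159.6594, payoff=0.0000, prob=0.021646
DUDUUU: M=159.6594, payoff=0.0000, prob=0.021646
UUDUUU: M=367.4701, payoff=34.5101, prob=0.037519
DDUUUU: M=159.6594, payoff=0.0000, prob=0.021646
UDUUUU: M=367.4701, payoff=34.5101, prob=0.037519
DUUUUU: M=367.4701, payoff=34.5101, prob=0.037519
UUUUUU: M=845.7644, payoff=512.8044, prob=0.065033
Price = Σ prob·payoff / R^6 = 52.021175 / 2.313061 = 22.4902

price = 22.4902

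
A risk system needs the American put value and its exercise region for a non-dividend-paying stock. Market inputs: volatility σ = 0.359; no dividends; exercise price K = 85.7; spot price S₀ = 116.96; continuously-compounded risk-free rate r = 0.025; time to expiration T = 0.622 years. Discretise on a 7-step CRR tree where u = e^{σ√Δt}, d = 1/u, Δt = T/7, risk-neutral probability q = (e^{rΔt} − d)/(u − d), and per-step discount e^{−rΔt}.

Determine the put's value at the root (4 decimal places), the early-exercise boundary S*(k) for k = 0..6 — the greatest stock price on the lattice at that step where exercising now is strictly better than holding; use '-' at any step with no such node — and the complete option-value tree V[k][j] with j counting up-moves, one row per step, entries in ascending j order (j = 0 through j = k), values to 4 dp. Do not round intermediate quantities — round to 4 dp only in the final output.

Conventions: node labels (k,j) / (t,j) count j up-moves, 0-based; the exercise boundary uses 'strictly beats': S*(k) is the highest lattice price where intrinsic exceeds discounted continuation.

price = 1.5627
boundary = - - - - - 68.4951 76.2316
tree:
1.5627
2.6408 0.4189
4.3915 0.7838 0.0311
7.1517 1.4648 0.0605 0.0000
11.3212 2.7331 0.1173 0.0000 0.0000
17.2049 5.0916 0.2278 0.0000 0.0000 0.0000
24.1563 9.4684 0.4421 0.0000 0.0000 0.0000 0.0000
30.4022 17.2049 0.8581 0.0000 0.0000 0.0000 0.0000 0.0000

Δt=0.08886  u=1.11295  d=0.89851  q=0.48364  discount=0.99778
step 7 (expiry): payoffs max(K−S,0) = 30.4022 17.2049 0.8581 0.0000 0.0000 0.0000 0.0000 0.0000
step 6: (k=6,j=0): S=61.5437, K−S=24.1563, hold=23.9661 ⇒ V=24.1563 exercise | (k=6,j=1): S=76.2316, K−S=9.4684, hold=9.2782 ⇒ V=9.4684 exercise | (k=6,j=2): S=94.4248, K−S=0.0000, hold=0.4421 ⇒ V=0.4421 continue | (k=6,j=3): S=116.9600, K−S=0.0000, hold=0.0000 ⇒ V=0.0000 continue | (k=6,j=4): S=144.8734, K−S=0.0000, hold=0.0000 ⇒ V=0.0000 continue | (k=6,j=5): S=179.4485, K−S=0.0000, hold=0.0000 ⇒ V=0.0000 continue | (k=6,j=6): S=222.2752, K−S=0.0000, hold=0.0000 ⇒ V=0.0000 continue  boundary S*=76.2316
step 5: (k=5,j=0): S=68.4951, K−S=17.2049, hold=17.0148 ⇒ V=17.2049 exercise | (k=5,j=1): S=84.8419, K−S=0.8581, hold=5.0916 ⇒ V=5.0916 continue | (k=5,j=2): S=105.0901, K−S=0.0000, hold=0.2278 ⇒ V=0.2278 continue | (k=5,j=3): S=130.1706, K−S=0.0000, hold=0.0000 ⇒ V=0.0000 continue | (k=5,j=4): S=161.2368, K−S=0.0000, hold=0.0000 ⇒ V=0.0000 continue | (k=5,j=5): S=199.7171, K−S=0.0000, hold=0.0000 ⇒ V=0.0000 continue  boundary S*=68.4951
step 4: (k=4,j=0): S=76.2316, K−S=9.4684, hold=11.3212 ⇒ V=11.3212 continue | (k=4,j=1): S=94.4248, K−S=0.0000, hold=2.7331 ⇒ V=2.7331 continue | (k=4,j=2): S=116.9600, K−S=0.0000, hold=0.1173 ⇒ V=0.1173 continue | (k=4,j=3): S=144.8734, K−S=0.0000, hold=0.0000 ⇒ V=0.0000 continue | (k=4,j=4): S=179.4485, K−S=0.0000, hold=0.0000 ⇒ V=0.0000 continue  boundary S*=-
step 3: (k=3,j=0): S=84.8419, K−S=0.8581, hold=7.1517 ⇒ V=7.1517 continue | (k=3,j=1): S=105.0901, K−S=0.0000, hold=1.4648 ⇒ V=1.4648 continue | (k=3,j=2): S=130.1706, K−S=0.0000, hold=0.0605 ⇒ V=0.0605 continue | (k=3,j=3): S=161.2368, K−S=0.0000, hold=0.0000 ⇒ V=0.0000 continue  boundary S*=-
step 2: (k=2,j=0): S=94.4248, K−S=0.0000, hold=4.3915 ⇒ V=4.3915 continue | (k=2,j=1): S=116.9600, K−S=0.0000, hold=0.7838 ⇒ V=0.7838 continue | (k=2,j=2): S=144.8734, K−S=0.0000, hold=0.0311 ⇒ V=0.0311 continue  boundary S*=-
step 1: (k=1,j=0): S=105.0901, K−S=0.0000, hold=2.6408 ⇒ V=2.6408 continue | (k=1,j=1): S=130.1706, K−S=0.0000, hold=0.4189 ⇒ V=0.4189 continue  boundary S*=-
step 0: (k=0,j=0): S=116.9600, K−S=0.0000, hold=1.5627 ⇒ V=1.5627 continue  boundary S*=-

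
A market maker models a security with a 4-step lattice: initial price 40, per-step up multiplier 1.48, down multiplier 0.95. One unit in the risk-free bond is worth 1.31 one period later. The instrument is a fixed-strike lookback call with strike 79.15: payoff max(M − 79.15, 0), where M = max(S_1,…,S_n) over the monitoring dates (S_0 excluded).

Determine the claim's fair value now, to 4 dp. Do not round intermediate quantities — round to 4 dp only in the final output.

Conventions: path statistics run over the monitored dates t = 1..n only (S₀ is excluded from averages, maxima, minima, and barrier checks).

price = 14.6526

Under the martingale measure an up-move has probability p* = 0.6792; value the claim as the probability-weighted average of per-path payoffs, discounted 4 periods at R = 1.31.
Enumerate all 2^4 = 16 price paths (U = up ×1.48, D = down ×0.95); each path with k up-moves has probability p*^k·(1−p*)^(4−k).
DDDD: M=38.0000, payoff=0.0000, prob=0.010585
UDDD: M=59.2000, payoff=0.0000, prob=0.022415
DUDD: M=56.2400, payoff=0.0000, prob=0.022415
UUDD: M=87.6160, payoff=8.4660, prob=0.047468
DDUD: M=53.4280, payoff=0.0000, prob=0.022415
UDUD: M=83.2352, payoff=4.0852, prob=0.047468
DUUD: M=83.2352, payoff=4.0852, prob=0.047468
UUUD: M=129.6717, payoff=50.5217, prob=0.100520
DDDU: M=50.7566, payoff=0.0000, prob=0.022415
UDDU: M=79.0734, payoff=0.0000, prob=0.047468
DUDU: M=79.0734, payoff=0.0000, prob=0.047468
UUDU: M=123.1881, payoff=44.0381, prob=0.100520
DDUU: M=79.0734, payoff=0.0000, prob=0.047468
UDUU: M=123.1881, payoff=44.0381, prob=0.100520
DUUU: M=123.1881, payoff=44.0381, prob=0.100520
UUUU: M=191.9141, payoff=112.7641, prob=0.212866
Price = Σ prob·payoff / R^4 = 43.151933 / 2.944999 = 14.6526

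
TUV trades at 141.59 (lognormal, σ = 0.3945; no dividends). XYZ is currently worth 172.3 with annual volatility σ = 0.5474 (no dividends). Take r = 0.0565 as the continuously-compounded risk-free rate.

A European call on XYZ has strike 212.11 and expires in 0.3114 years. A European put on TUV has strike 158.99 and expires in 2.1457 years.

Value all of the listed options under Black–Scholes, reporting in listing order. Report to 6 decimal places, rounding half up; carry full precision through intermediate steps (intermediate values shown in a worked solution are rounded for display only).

[XYZ call K=212.11]
σ√T = 0.5474·√0.3114 = 0.305467
d₁ = (ln(S/K) + (r+σ²/2)T) / (σ√T) = (ln(172.3/212.11) + (0.0565+0.5474²/2)·0.3114) / 0.305467 = (-0.207868 + 0.064249) / 0.305467 = -0.470162
d₂ = d₁ − σ√T = -0.470162 − 0.305467 = -0.775628
e^{−rT} = 0.982560
N(d₁) = 0.319120,  N(d₂) = 0.218984
price = S·N(d₁) − K·e^{−rT}·N(d₂) = 54.984343 − 45.638666 = 9.345677
[TUV put K=158.99]
σ√T = 0.3945·√2.1457 = 0.577872
d₁ = (ln(S/K) + (r+σ²/2)T) / (σ√T) = (ln(141.59/158.99) + (0.0565+0.3945²/2)·2.1457) / 0.577872 = (-0.115906 + 0.288200) / 0.577872 = 0.298153
d₂ = d₁ − σ√T = 0.298153 − 0.577872 = -0.279719
e^{−rT} = 0.885828
N(−d₁) = 0.382793,  N(−d₂) = 0.610153
price = K·e^{−rT}·N(−d₂) − S·N(−d₁) = 85.932692 − 54.199689 = 31.733004

price(XYZ call K=212.11) = 9.345677
price(TUV put K=158.99) = 31.733004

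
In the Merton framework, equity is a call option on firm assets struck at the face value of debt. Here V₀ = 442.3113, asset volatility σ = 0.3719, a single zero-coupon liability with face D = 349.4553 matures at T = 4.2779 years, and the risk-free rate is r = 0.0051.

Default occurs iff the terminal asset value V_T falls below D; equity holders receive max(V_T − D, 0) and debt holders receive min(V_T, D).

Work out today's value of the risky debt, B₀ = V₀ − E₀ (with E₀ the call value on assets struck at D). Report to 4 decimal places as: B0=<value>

With assets at 442.3113 and a single debt payment of 349.4553 at 4.2779 years:
d₁ = [ln(V₀/D) + (r + σ²/2)T] / (σ√T)
   = [ln(442.3113/349.4553) + (0.0051 + 0.5·0.3719²)·4.2779] / (0.3719·√4.2779)
   = [0.235638 + 0.317655] / 0.769204 = 0.719306
d₂ = d₁ − σ√T = 0.719306 − 0.769204 = -0.049898
N(d₁) = 0.764024,  N(d₂) = 0.480102,  e^(−rT) = 0.978419
E₀ = V₀·N(d₁) − D·e^(−rT)·N(d₂)
   = 442.3113·0.764024 − 349.4553·0.978419·0.480102 = 173.782955
B₀ = V₀ − E₀ = 442.3113 − 173.782955 = 268.528345

B0=268.5283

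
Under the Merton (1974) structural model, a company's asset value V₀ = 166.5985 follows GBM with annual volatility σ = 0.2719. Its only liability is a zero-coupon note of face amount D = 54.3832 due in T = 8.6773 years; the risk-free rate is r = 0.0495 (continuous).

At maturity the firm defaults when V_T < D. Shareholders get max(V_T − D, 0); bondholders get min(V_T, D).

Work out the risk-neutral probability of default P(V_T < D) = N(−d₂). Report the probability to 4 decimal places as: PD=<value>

Work the structural quantities from V₀ = 166.5985 against face 54.3832:
d₁ = [ln(V₀/D) + (r + σ²/2)T] / (σ√T)
   = [ln(166.5985/54.3832) + (0.0495 + 0.5·0.2719²)·8.6773] / (0.2719·√8.6773)
   = [1.119531 + 0.750281] / 0.800943 = 2.334514
d₂ = d₁ − σ√T = 2.334514 − 0.800943 = 1.533572
risk-neutral PD = N(−d₂) = N(-1.533572) = 0.062568

PD=0.0626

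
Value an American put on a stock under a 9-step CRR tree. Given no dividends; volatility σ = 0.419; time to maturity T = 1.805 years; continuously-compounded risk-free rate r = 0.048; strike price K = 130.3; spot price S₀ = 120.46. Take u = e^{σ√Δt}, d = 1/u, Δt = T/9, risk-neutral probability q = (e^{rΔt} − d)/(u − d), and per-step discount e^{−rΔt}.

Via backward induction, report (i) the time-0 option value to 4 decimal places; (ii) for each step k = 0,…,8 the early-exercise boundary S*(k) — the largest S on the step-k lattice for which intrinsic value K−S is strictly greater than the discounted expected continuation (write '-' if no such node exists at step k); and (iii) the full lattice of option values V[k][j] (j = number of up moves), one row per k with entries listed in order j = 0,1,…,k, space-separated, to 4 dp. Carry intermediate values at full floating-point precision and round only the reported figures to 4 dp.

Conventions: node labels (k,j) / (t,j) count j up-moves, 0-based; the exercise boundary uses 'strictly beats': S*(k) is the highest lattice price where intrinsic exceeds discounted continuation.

Δt=0.20056, u=1.20640, d=0.82891, q=0.47885, disc=e^(-rΔt)=0.99042
k=9 terminal: V=max(K-S,0) → 108.0457 97.9110 83.1608 61.6933 30.4494 0.0000 0.0000 0.0000 0.0000 0.0000
k=8: j=0 S=26.8476 intr=103.4524 cont=102.2040 V=103.4524[EX]; j=1 S=39.0742 intr=91.2258 cont=89.9775 V=91.2258[EX]; j=2 S=56.8688 intr=73.4312 cont=72.1828 V=73.4312[EX]; j=3 S=82.7673 intr=47.5327 cont=46.2844 V=47.5327[EX]; j=4 S=120.4600 intr=9.8400 cont=15.7166 V=15.7166[hold]; j=5 S=175.3182 intr=0.0000 cont=0.0000 V=0.0000[hold]; j=6 S=255.1593 intr=0.0000 cont=0.0000 V=0.0000[hold]; j=7 S=371.3605 intr=0.0000 cont=0.0000 V=0.0000[hold]; j=8 S=540.4804 intr=0.0000 cont=0.0000 V=0.0000[hold]  S*(8)=82.7673
k=7: j=0 S=32.3890 intr=97.9110 cont=96.6626 V=97.9110[EX]; j=1 S=47.1392 intr=83.1608 cont=81.9125 V=83.1608[EX]; j=2 S=68.6067 intr=61.6933 cont=60.4450 V=61.6933[EX]; j=3 S=99.8506 intr=30.4494 cont=31.9881 V=31.9881[hold]; j=4 S=145.3232 intr=0.0000 cont=8.1122 V=8.1122[hold]; j=5 S=211.5043 intr=0.0000 cont=0.0000 V=0.0000[hold]; j=6 S=307.8247 intr=0.0000 cont=0.0000 V=0.0000[hold]; j=7 S=448.0101 intr=0.0000 cont=0.0000 V=0.0000[hold]  S*(7)=68.6067
k=6: j=0 S=39.0742 intr=91.2258 cont=89.9775 V=91.2258[EX]; j=1 S=56.8688 intr=73.4312 cont=72.1828 V=73.4312[EX]; j=2 S=82.7673 intr=47.5327 cont=47.0142 V=47.5327[EX]; j=3 S=120.4600 intr=9.8400 cont=20.3582 V=20.3582[hold]; j=4 S=175.3182 intr=0.0000 cont=4.1872 V=4.1872[hold]; j=5 S=255.1593 intr=0.0000 cont=0.0000 V=0.0000[hold]; j=6 S=371.3605 intr=0.0000 cont=0.0000 V=0.0000[hold]  S*(6)=82.7673
k=5: j=0 S=47.1392 intr=83.1608 cont=81.9125 V=83.1608[EX]; j=1 S=68.6067 intr=61.6933 cont=60.4450 V=61.6933[EX]; j=2 S=99.8506 intr=30.4494 cont=34.1894 V=34.1894[hold]; j=3 S=145.3232 intr=0.0000 cont=12.4938 V=12.4938[hold]; j=4 S=211.5043 intr=0.0000 cont=2.1612 V=2.1612[hold]; j=5 S=307.8247 intr=0.0000 cont=0.0000 V=0.0000[hold]  S*(5)=68.6067
k=4: j=0 S=56.8688 intr=73.4312 cont=72.1828 V=73.4312[EX]; j=1 S=82.7673 intr=47.5327 cont=48.0582 V=48.0582[hold]; j=2 S=120.4600 intr=9.8400 cont=23.5724 V=23.5724[hold]; j=3 S=175.3182 intr=0.0000 cont=7.4738 V=7.4738[hold]; j=4 S=255.1593 intr=0.0000 cont=1.1155 V=1.1155[hold]  S*(4)=56.8688
k=3: j=0 S=68.6067 intr=61.6933 cont=60.6942 V=61.6933[EX]; j=1 S=99.8506 intr=30.4494 cont=35.9851 V=35.9851[hold]; j=2 S=145.3232 intr=0.0000 cont=15.7116 V=15.7116[hold]; j=3 S=211.5043 intr=0.0000 cont=4.3867 V=4.3867[hold]  S*(3)=68.6067
k=2: j=0 S=82.7673 intr=47.5327 cont=48.9098 V=48.9098[hold]; j=1 S=120.4600 intr=9.8400 cont=26.0253 V=26.0253[hold]; j=2 S=175.3182 intr=0.0000 cont=10.1901 V=10.1901[hold]  S*(2)=-
k=1: j=0 S=99.8506 intr=30.4494 cont=37.5879 V=37.5879[hold]; j=1 S=145.3232 intr=0.0000 cont=18.2659 V=18.2659[hold]  S*(1)=-
k=0: j=0 S=120.4600 intr=9.8400 cont=28.0641 V=28.0641[hold]  S*(0)=-

price = 28.0641
boundary = - - - 68.6067 56.8688 68.6067 82.7673 68.6067 82.7673
tree:
28.0641
37.5879 18.2659
48.9098 26.0253 10.1901
61.6933 35.9851 15.7116 4.3867
73.4312 48.0582 23.5724 7.4738 1.1155
83.1608 61.6933 34.1894 12.4938 2.1612 0.0000
91.2258 73.4312 47.5327 20.3582 4.1872 0.0000 0.0000
97.9110 83.1608 61.6933 31.9881 8.1122 0.0000 0.0000 0.0000
103.4524 91.2258 73.4312 47.5327 15.7166 0.0000 0.0000 0.0000 0.0000
108.0457 97.9110 83.1608 61.6933 30.4494 0.0000 0.0000 0.0000 0.0000 0.0000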